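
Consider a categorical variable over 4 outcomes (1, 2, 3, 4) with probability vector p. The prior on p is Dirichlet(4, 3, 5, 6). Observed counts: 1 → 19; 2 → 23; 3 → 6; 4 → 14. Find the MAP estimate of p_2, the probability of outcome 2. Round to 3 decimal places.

MAP estimate: 0.329

The posterior is Dirichlet(αᵢ + nᵢ) = Dirichlet(23, 26, 11, 20).
For a Dirichlet(a₁,…,a_K) with all aᵢ > 1, the mode has j-th component (aⱼ − 1)/(Σaᵢ − K).
Here Σaᵢ = 80 and K = 4, so p_2 = (26 − 1)/(80 − 4) = 25/76 ≈ 0.329.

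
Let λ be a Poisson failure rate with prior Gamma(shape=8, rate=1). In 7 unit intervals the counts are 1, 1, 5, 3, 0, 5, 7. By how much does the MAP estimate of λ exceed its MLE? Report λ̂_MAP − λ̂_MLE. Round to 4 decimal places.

MAP − MLE = 0.4821

Σxᵢ = 22. Posterior is Gamma(30, 8); MAP = (30−1)/8 = 29/8 ≈ 3.62500.
MLE = x̄ = 22/7 ≈ 3.14286.
Difference = 29/8 − 22/7 = 27/56 ≈ 0.4821.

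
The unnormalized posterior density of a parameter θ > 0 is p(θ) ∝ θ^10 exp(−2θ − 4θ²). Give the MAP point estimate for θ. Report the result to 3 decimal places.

θ̂_MAP = 1.000

ℓ'(θ) = 10/θ − 2 − 8θ. Setting this to zero and multiplying by θ: 8θ² + 2θ − 10 = 0.
θ = (−2 + √(2² + 4·8·10)) / (2·8) = (−2 + √324) / 16 = (−2 + 18)/16 = 1.
ℓ''(θ) = −10/θ² − 8 < 0, confirming a maximum.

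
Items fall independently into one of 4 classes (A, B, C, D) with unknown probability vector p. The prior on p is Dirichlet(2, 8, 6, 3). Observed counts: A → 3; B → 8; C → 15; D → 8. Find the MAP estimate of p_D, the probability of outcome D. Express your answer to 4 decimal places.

The posterior is Dirichlet(αᵢ + nᵢ) = Dirichlet(5, 16, 21, 11).
For a Dirichlet(a₁,…,a_K) with all aᵢ > 1, the mode has j-th component (aⱼ − 1)/(Σaᵢ − K).
Here Σaᵢ = 53 and K = 4, so p_D = (11 − 1)/(53 − 4) = 10/49 ≈ 0.2041.

MAP estimate of p_D = 0.2041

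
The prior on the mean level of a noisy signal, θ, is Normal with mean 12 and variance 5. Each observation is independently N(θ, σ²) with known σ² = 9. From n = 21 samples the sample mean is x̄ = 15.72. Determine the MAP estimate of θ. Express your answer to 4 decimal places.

θ̂_MAP = 15.4263

n = 21, x̄ = 15.72.
For a Normal prior and Normal likelihood with known variance, the posterior is Normal; its mode equals its mean, the precision-weighted average.
Prior precision 1/σ₀² = 1/5 = 0.2; data precision n/σ² = 21/9 = 7/3.
θ̂ = (0.2·12 + (7/3)·15.72) / (0.2 + 7/3) = 39.08/(38/15) = 2931/190 ≈ 15.4263.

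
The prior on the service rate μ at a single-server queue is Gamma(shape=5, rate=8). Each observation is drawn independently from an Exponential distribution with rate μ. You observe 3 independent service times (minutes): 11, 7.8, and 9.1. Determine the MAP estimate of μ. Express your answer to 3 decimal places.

The Exponential(rate=μ) likelihood is ∝ μ^n e^(−μΣtᵢ). Here n = 3 and Σtᵢ = 11 + 7.8 + 9.1 = 27.9.
Posterior ∝ μ^4e^(−8μ) · μ^3e^(−27.9μ) = μ^7e^(−35.9μ), i.e. Gamma(8, 35.9).
Mode = (a−1)/b = 7/35.9 ≈ 0.195.

μ̂_MAP = 0.195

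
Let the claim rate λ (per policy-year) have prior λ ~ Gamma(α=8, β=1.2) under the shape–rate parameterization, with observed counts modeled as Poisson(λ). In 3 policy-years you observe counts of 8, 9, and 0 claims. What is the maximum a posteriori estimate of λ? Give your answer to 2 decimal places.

Σxᵢ = 8+9+0 = 17, with n = 3.
Posterior ∝ λ^7e^(−1.2λ) · λ^17e^(−3λ) = λ^24e^(−4.2λ), i.e. Gamma(shape=25, rate=4.2).
The mode of a Gamma(a, b) with a ≥ 1 (shape–rate) is (a−1)/b = 24/4.2 ≈ 5.71.

λ̂_MAP = 5.71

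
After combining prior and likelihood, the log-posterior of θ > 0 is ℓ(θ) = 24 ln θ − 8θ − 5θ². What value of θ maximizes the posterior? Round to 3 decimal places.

θ̂_MAP = 1.200

ℓ'(θ) = 24/θ − 8 − 10θ. Setting this to zero and multiplying by θ: 10θ² + 8θ − 24 = 0.
θ = (−8 + √(8² + 4·10·24)) / (2·10) = (−8 + √1024) / 20 = (−8 + 32)/20 = 6/5.
ℓ''(θ) = −24/θ² − 10 < 0, confirming a maximum.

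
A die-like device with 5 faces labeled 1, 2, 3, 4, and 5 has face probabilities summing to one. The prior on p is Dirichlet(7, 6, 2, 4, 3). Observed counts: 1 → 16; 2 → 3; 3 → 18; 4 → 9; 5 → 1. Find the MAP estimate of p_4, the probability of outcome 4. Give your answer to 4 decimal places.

The posterior is Dirichlet(αᵢ + nᵢ) = Dirichlet(23, 9, 20, 13, 4).
For a Dirichlet(a₁,…,a_K) with all aᵢ > 1, the mode has j-th component (aⱼ − 1)/(Σaᵢ − K).
Here Σaᵢ = 69 and K = 5, so p_4 = (13 − 1)/(69 − 5) = 12/64 ≈ 0.1875.

MAP estimate: 0.1875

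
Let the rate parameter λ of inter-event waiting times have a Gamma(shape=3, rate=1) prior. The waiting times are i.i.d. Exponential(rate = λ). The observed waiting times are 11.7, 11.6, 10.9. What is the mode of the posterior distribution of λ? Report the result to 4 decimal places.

The Exponential(rate=λ) likelihood is ∝ λ^n e^(−λΣtᵢ). Here n = 3 and Σtᵢ = 11.7 + 11.6 + 10.9 = 34.2.
Posterior ∝ λ^2e^(−1λ) · λ^3e^(−34.2λ) = λ^5e^(−35.2λ), i.e. Gamma(6, 35.2).
Mode = (a−1)/b = 5/35.2 ≈ 0.1420.

λ̂_MAP = 0.1420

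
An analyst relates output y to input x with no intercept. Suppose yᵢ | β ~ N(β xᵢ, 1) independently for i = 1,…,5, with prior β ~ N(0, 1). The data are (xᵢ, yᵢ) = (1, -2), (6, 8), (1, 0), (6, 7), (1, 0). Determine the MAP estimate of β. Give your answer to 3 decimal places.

β̂_MAP = 1.158

log p(β | y) = −Σ(yᵢ − βxᵢ)²/(2·1) − β²/(2·1) + const.
Setting the derivative to zero: Σxᵢ(yᵢ − βxᵢ)/1 − β/1 = 0, so β = Σxᵢyᵢ / (Σxᵢ² + σ²/τ²).
Σxᵢyᵢ = 1·(-2) + 6·8 + 1·0 + 6·7 + 1·0 = 88; Σxᵢ² = 75; σ²/τ² = 1.
β̂_MAP = 88 / (75 + 1) = 88/76 ≈ 1.158.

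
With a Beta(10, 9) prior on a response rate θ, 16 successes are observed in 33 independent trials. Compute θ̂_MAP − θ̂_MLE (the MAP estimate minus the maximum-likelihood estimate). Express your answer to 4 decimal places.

Posterior is Beta(26, 26); MAP = (26−1)/(52−2) = 25/50 ≈ 0.50000.
MLE ignores the prior: θ̂_MLE = k/n = 16/33 ≈ 0.48485.
Difference = 25/50 − 16/33 = 1/66 ≈ 0.0152.

MAP − MLE = 0.0152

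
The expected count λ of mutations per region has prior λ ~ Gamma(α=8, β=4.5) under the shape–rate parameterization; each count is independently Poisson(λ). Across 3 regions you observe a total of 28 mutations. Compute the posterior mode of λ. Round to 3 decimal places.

Σxᵢ = 28, n = 3.
Posterior ∝ λ^7e^(−4.5λ) · λ^28e^(−3λ) = λ^35e^(−7.5λ), i.e. Gamma(shape=36, rate=7.5).
The mode of a Gamma(a, b) with a ≥ 1 (shape–rate) is (a−1)/b = 35/7.5 ≈ 4.667.

λ̂_MAP = 4.667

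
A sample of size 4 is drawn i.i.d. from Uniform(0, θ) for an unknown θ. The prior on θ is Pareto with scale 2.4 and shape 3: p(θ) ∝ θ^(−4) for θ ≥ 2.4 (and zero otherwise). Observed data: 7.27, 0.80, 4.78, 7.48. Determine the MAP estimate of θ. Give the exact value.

θ̂_MAP = 7.48

The Uniform(0, θ) likelihood is θ^(−n) for θ ≥ max(xᵢ), zero otherwise. Here max(xᵢ) = 7.48.
Posterior ∝ θ^(−4) · θ^(−4) = θ^(−8) on θ ≥ max(2.4, 7.48) = 7.48.
This density is strictly decreasing in θ, so the posterior mode lies at the lower boundary of the support.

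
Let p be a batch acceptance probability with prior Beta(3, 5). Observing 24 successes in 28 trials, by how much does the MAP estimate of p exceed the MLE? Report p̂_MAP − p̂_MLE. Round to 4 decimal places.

Posterior is Beta(27, 9); MAP = (27−1)/(36−2) = 26/34 ≈ 0.76471.
MLE ignores the prior: p̂_MLE = k/n = 24/28 ≈ 0.85714.
Difference = 26/34 − 24/28 = -11/119 ≈ -0.0924.

MAP − MLE = -0.0924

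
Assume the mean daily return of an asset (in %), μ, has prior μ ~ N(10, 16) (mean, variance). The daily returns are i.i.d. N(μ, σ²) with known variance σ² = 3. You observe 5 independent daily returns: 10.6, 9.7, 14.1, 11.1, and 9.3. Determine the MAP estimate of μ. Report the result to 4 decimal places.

n = 5; x̄ = (10.6 + 9.7 + 14.1 + 11.1 + 9.3)/5 = 54.8/5 = 10.96.
For a Normal prior and Normal likelihood with known variance, the posterior is Normal; its mode equals its mean, the precision-weighted average.
Prior precision 1/σ₀² = 1/16 = 0.0625; data precision n/σ² = 5/3.
μ̂ = (0.0625·10 + (5/3)·10.96) / (0.0625 + 5/3) = (2267/120)/(83/48) = 4534/415 ≈ 10.9253.

μ̂_MAP = 10.9253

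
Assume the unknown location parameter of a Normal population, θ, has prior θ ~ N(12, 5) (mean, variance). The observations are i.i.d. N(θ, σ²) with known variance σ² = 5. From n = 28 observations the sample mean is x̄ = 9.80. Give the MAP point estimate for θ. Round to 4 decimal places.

θ̂_MAP = 9.8759

n = 28, x̄ = 9.80.
For a Normal prior and Normal likelihood with known variance, the posterior is Normal; its mode equals its mean, the precision-weighted average.
Prior precision 1/σ₀² = 1/5 = 0.2; data precision n/σ² = 28/5 = 5.6.
θ̂ = (0.2·12 + 5.6·9.8) / (0.2 + 5.6) = 57.28/5.8 = 1432/145 ≈ 9.8759.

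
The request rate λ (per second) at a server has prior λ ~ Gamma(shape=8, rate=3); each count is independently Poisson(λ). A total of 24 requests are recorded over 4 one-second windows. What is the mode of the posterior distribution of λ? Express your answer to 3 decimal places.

Σxᵢ = 24, n = 4.
Posterior ∝ λ^7e^(−3λ) · λ^24e^(−4λ) = λ^31e^(−7λ), i.e. Gamma(shape=32, rate=7).
The mode of a Gamma(a, b) with a ≥ 1 (shape–rate) is (a−1)/b = 31/7 ≈ 4.429.

λ̂_MAP = 4.429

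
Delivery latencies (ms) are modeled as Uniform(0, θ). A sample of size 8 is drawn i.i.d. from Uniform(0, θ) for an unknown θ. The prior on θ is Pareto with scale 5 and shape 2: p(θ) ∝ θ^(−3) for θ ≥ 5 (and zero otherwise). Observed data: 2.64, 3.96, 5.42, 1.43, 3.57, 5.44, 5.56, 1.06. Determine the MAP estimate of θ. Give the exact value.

θ̂_MAP = 5.56

The Uniform(0, θ) likelihood is θ^(−n) for θ ≥ max(xᵢ), zero otherwise. Here max(xᵢ) = 5.56.
Posterior ∝ θ^(−3) · θ^(−8) = θ^(−11) on θ ≥ max(5, 5.56) = 5.56.
This density is strictly decreasing in θ, so the posterior mode lies at the lower boundary of the support.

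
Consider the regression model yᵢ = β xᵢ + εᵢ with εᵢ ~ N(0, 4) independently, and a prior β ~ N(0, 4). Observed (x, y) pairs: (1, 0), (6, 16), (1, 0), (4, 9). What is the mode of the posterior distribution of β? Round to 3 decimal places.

log p(β | y) = −Σ(yᵢ − βxᵢ)²/(2·4) − β²/(2·4) + const.
Setting the derivative to zero: Σxᵢ(yᵢ − βxᵢ)/4 − β/4 = 0, so β = Σxᵢyᵢ / (Σxᵢ² + σ²/τ²).
Σxᵢyᵢ = 1·0 + 6·16 + 1·0 + 4·9 = 132; Σxᵢ² = 54; σ²/τ² = 1.
β̂_MAP = 132 / (54 + 1) = 132/55 ≈ 2.400.

β̂_MAP = 2.400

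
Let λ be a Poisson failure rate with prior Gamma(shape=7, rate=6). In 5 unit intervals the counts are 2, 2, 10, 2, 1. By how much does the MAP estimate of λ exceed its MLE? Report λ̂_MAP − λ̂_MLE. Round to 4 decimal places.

MAP − MLE = -1.3091

Σxᵢ = 17. Posterior is Gamma(24, 11); MAP = (24−1)/11 = 23/11 ≈ 2.09091.
MLE = x̄ = 17/5 ≈ 3.40000.
Difference = 23/11 − 17/5 = -72/55 ≈ -1.3091.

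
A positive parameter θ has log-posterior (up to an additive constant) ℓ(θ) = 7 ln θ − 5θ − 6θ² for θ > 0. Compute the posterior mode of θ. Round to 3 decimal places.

θ̂_MAP = 0.583

ℓ'(θ) = 7/θ − 5 − 12θ. Setting this to zero and multiplying by θ: 12θ² + 5θ − 7 = 0.
θ = (−5 + √(5² + 4·12·7)) / (2·12) = (−5 + √361) / 24 = (−5 + 19)/24 = 7/12.
ℓ''(θ) = −7/θ² − 12 < 0, confirming a maximum.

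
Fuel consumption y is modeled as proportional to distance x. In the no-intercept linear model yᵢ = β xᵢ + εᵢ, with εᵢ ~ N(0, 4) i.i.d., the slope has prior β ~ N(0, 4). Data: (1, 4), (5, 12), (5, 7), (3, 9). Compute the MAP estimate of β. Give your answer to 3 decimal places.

log p(β | y) = −Σ(yᵢ − βxᵢ)²/(2·4) − β²/(2·4) + const.
Setting the derivative to zero: Σxᵢ(yᵢ − βxᵢ)/4 − β/4 = 0, so β = Σxᵢyᵢ / (Σxᵢ² + σ²/τ²).
Σxᵢyᵢ = 1·4 + 5·12 + 5·7 + 3·9 = 126; Σxᵢ² = 60; σ²/τ² = 1.
β̂_MAP = 126 / (60 + 1) = 126/61 ≈ 2.066.

β̂_MAP = 2.066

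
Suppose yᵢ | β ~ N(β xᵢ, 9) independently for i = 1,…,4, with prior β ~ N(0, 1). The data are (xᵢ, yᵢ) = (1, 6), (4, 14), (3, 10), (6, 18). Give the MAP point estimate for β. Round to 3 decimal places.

β̂_MAP = 2.817

log p(β | y) = −Σ(yᵢ − βxᵢ)²/(2·9) − β²/(2·1) + const.
Setting the derivative to zero: Σxᵢ(yᵢ − βxᵢ)/9 − β/1 = 0, so β = Σxᵢyᵢ / (Σxᵢ² + σ²/τ²).
Σxᵢyᵢ = 1·6 + 4·14 + 3·10 + 6·18 = 200; Σxᵢ² = 62; σ²/τ² = 9.
β̂_MAP = 200 / (62 + 9) = 200/71 ≈ 2.817.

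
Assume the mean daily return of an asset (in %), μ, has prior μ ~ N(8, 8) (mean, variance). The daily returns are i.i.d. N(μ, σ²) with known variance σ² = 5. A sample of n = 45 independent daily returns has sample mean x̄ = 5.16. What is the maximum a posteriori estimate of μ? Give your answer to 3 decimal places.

n = 45, x̄ = 5.16.
For a Normal prior and Normal likelihood with known variance, the posterior is Normal; its mode equals its mean, the precision-weighted average.
Prior precision 1/σ₀² = 1/8 = 0.125; data precision n/σ² = 45/5 = 9.
μ̂ = (0.125·8 + 9·5.16) / (0.125 + 9) = 47.44/9.125 = 9488/1825 ≈ 5.199.

μ̂_MAP = 5.199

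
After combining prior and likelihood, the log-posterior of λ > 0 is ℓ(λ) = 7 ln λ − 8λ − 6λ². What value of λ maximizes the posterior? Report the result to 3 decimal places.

ℓ'(λ) = 7/λ − 8 − 12λ. Setting this to zero and multiplying by λ: 12λ² + 8λ − 7 = 0.
λ = (−8 + √(8² + 4·12·7)) / (2·12) = (−8 + √400) / 24 = (−8 + 20)/24 = 1/2.
ℓ''(λ) = −7/λ² − 12 < 0, confirming a maximum.

λ̂_MAP = 0.500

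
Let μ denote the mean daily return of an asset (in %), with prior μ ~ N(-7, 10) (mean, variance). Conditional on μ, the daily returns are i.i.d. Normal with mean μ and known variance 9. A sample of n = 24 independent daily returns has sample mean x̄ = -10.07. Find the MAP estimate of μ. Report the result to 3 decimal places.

n = 24, x̄ = -10.07.
For a Normal prior and Normal likelihood with known variance, the posterior is Normal; its mode equals its mean, the precision-weighted average.
Prior precision 1/σ₀² = 1/10 = 0.1; data precision n/σ² = 24/9 = 8/3.
μ̂ = (0.1·(-7) + (8/3)·(-10.07)) / (0.1 + 8/3) = (-4133/150)/(83/30) = -4133/415 ≈ -9.959.

μ̂_MAP = -9.959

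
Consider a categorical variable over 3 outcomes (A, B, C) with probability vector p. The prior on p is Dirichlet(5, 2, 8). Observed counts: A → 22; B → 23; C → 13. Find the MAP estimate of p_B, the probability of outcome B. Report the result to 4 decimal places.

MAP estimate of p_B = 0.3429

The posterior is Dirichlet(αᵢ + nᵢ) = Dirichlet(27, 25, 21).
For a Dirichlet(a₁,…,a_K) with all aᵢ > 1, the mode has j-th component (aⱼ − 1)/(Σaᵢ − K).
Here Σaᵢ = 73 and K = 3, so p_B = (25 − 1)/(73 − 3) = 24/70 ≈ 0.3429.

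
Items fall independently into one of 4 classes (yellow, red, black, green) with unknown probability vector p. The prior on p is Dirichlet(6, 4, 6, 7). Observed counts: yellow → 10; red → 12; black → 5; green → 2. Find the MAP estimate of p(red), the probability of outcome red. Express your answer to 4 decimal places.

MAP estimate of p(red) = 0.3125

The posterior is Dirichlet(αᵢ + nᵢ) = Dirichlet(16, 16, 11, 9).
For a Dirichlet(a₁,…,a_K) with all aᵢ > 1, the mode has j-th component (aⱼ − 1)/(Σaᵢ − K).
Here Σaᵢ = 52 and K = 4, so p(red) = (16 − 1)/(52 − 4) = 15/48 ≈ 0.3125.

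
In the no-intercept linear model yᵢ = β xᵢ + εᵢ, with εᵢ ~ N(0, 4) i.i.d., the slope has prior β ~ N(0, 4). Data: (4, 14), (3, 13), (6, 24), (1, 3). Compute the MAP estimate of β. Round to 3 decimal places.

β̂_MAP = 3.841

log p(β | y) = −Σ(yᵢ − βxᵢ)²/(2·4) − β²/(2·4) + const.
Setting the derivative to zero: Σxᵢ(yᵢ − βxᵢ)/4 − β/4 = 0, so β = Σxᵢyᵢ / (Σxᵢ² + σ²/τ²).
Σxᵢyᵢ = 4·14 + 3·13 + 6·24 + 1·3 = 242; Σxᵢ² = 62; σ²/τ² = 1.
β̂_MAP = 242 / (62 + 1) = 242/63 ≈ 3.841.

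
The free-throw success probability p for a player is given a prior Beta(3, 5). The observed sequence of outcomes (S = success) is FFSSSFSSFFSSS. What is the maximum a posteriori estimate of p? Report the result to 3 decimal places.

Prior: Beta(3, 5).
Data: 8 successes in 13 trials (from the sequence). The binomial likelihood contributes p^8(1−p)^5, so the posterior is Beta(3+8, 5+5) = Beta(11, 10).
For Beta(a, b) with a, b > 1 the mode is (a−1)/(a+b−2) = 10/19 ≈ 0.526.

p̂_MAP = 0.526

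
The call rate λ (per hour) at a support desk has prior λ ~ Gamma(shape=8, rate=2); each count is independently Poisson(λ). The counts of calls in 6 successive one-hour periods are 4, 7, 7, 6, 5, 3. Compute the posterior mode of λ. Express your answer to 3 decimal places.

Σxᵢ = 4+7+7+6+5+3 = 32, with n = 6.
Posterior ∝ λ^7e^(−2λ) · λ^32e^(−6λ) = λ^39e^(−8λ), i.e. Gamma(shape=40, rate=8).
The mode of a Gamma(a, b) with a ≥ 1 (shape–rate) is (a−1)/b = 39/8 ≈ 4.875.

λ̂_MAP = 4.875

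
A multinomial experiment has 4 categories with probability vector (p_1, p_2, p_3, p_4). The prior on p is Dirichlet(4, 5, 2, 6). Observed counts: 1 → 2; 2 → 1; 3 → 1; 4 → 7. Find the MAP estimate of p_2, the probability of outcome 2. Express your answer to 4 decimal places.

MAP estimate: 0.2083

The posterior is Dirichlet(αᵢ + nᵢ) = Dirichlet(6, 6, 3, 13).
For a Dirichlet(a₁,…,a_K) with all aᵢ > 1, the mode has j-th component (aⱼ − 1)/(Σaᵢ − K).
Here Σaᵢ = 28 and K = 4, so p_2 = (6 − 1)/(28 − 4) = 5/24 ≈ 0.2083.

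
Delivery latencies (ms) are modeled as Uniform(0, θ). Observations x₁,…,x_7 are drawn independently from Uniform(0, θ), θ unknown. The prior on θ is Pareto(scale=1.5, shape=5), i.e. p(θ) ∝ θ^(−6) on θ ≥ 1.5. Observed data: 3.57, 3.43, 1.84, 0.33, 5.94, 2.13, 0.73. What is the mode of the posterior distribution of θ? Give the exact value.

θ̂_MAP = 5.94

The Uniform(0, θ) likelihood is θ^(−n) for θ ≥ max(xᵢ), zero otherwise. Here max(xᵢ) = 5.94.
Posterior ∝ θ^(−6) · θ^(−7) = θ^(−13) on θ ≥ max(1.5, 5.94) = 5.94.
This density is strictly decreasing in θ, so the posterior mode lies at the lower boundary of the support.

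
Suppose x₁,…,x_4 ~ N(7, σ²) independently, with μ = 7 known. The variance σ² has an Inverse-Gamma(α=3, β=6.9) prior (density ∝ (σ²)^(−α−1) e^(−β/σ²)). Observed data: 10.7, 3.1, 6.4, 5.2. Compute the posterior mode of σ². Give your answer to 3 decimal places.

σ̂²_MAP = 3.858

Sum of squared deviations about the known mean: SS = (10.7−7)² + (3.1−7)² + (6.4−7)² + (5.2−7)² = 32.5.
The Normal likelihood contributes (σ²)^(−n/2) exp(−SS/(2σ²)), so the posterior is Inverse-Gamma(α + n/2, β + SS/2) = Inverse-Gamma(5, 23.15).
The mode of Inverse-Gamma(a, b) is b/(a+1) = 23.15/6 ≈ 3.858.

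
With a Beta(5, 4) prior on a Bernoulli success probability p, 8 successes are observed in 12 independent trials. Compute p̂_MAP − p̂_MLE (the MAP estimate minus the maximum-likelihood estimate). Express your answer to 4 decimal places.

Posterior is Beta(13, 8); MAP = (13−1)/(21−2) = 12/19 ≈ 0.63158.
MLE ignores the prior: p̂_MLE = k/n = 8/12 ≈ 0.66667.
Difference = 12/19 − 8/12 = -2/57 ≈ -0.0351.

MAP − MLE = -0.0351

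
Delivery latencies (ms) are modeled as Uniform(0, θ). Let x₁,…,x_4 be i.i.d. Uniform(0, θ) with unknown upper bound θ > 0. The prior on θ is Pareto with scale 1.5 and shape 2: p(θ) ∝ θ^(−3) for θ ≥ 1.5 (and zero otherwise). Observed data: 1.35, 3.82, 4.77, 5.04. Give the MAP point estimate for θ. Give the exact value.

θ̂_MAP = 5.04

The Uniform(0, θ) likelihood is θ^(−n) for θ ≥ max(xᵢ), zero otherwise. Here max(xᵢ) = 5.04.
Posterior ∝ θ^(−3) · θ^(−4) = θ^(−7) on θ ≥ max(1.5, 5.04) = 5.04.
This density is strictly decreasing in θ, so the posterior mode lies at the lower boundary of the support.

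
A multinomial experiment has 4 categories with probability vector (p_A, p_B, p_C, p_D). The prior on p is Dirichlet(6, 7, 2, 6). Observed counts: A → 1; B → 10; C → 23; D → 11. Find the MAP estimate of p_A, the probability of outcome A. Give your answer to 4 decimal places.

The posterior is Dirichlet(αᵢ + nᵢ) = Dirichlet(7, 17, 25, 17).
For a Dirichlet(a₁,…,a_K) with all aᵢ > 1, the mode has j-th component (aⱼ − 1)/(Σaᵢ − K).
Here Σaᵢ = 66 and K = 4, so p_A = (7 − 1)/(66 − 4) = 6/62 ≈ 0.0968.

MAP estimate of p_A = 0.0968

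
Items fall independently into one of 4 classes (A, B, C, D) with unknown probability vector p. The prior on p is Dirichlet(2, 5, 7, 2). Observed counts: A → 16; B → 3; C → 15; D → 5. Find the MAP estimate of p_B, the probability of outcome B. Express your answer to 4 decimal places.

MAP estimate of p_B = 0.1373

The posterior is Dirichlet(αᵢ + nᵢ) = Dirichlet(18, 8, 22, 7).
For a Dirichlet(a₁,…,a_K) with all aᵢ > 1, the mode has j-th component (aⱼ − 1)/(Σaᵢ − K).
Here Σaᵢ = 55 and K = 4, so p_B = (8 − 1)/(55 − 4) = 7/51 ≈ 0.1373.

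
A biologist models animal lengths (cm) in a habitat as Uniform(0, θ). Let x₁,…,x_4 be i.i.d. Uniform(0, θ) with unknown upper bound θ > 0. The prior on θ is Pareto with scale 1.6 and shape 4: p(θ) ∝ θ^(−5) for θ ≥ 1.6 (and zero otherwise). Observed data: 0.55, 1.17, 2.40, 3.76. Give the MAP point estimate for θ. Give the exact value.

The Uniform(0, θ) likelihood is θ^(−n) for θ ≥ max(xᵢ), zero otherwise. Here max(xᵢ) = 3.76.
Posterior ∝ θ^(−5) · θ^(−4) = θ^(−9) on θ ≥ max(1.6, 3.76) = 3.76.
This density is strictly decreasing in θ, so the posterior mode lies at the lower boundary of the support.

θ̂_MAP = 3.76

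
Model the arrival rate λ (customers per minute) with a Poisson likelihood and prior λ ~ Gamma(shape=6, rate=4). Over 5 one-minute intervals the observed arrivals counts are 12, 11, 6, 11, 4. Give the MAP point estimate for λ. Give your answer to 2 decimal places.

Σxᵢ = 12+11+6+11+4 = 44, with n = 5.
Posterior ∝ λ^5e^(−4λ) · λ^44e^(−5λ) = λ^49e^(−9λ), i.e. Gamma(shape=50, rate=9).
The mode of a Gamma(a, b) with a ≥ 1 (shape–rate) is (a−1)/b = 49/9 ≈ 5.44.

λ̂_MAP = 5.44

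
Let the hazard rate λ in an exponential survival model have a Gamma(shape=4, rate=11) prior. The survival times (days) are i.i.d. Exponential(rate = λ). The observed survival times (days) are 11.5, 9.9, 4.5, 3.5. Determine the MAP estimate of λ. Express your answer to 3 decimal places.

The Exponential(rate=λ) likelihood is ∝ λ^n e^(−λΣtᵢ). Here n = 4 and Σtᵢ = 11.5 + 9.9 + 4.5 + 3.5 = 29.4.
Posterior ∝ λ^3e^(−11λ) · λ^4e^(−29.4λ) = λ^7e^(−40.4λ), i.e. Gamma(8, 40.4).
Mode = (a−1)/b = 7/40.4 ≈ 0.173.

λ̂_MAP = 0.173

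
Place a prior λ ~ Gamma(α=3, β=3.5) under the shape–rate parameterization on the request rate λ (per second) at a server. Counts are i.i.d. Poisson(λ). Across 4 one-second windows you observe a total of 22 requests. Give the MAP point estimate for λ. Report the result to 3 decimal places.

Σxᵢ = 22, n = 4.
Posterior ∝ λ^2e^(−3.5λ) · λ^22e^(−4λ) = λ^24e^(−7.5λ), i.e. Gamma(shape=25, rate=7.5).
The mode of a Gamma(a, b) with a ≥ 1 (shape–rate) is (a−1)/b = 24/7.5 ≈ 3.200.

λ̂_MAP = 3.200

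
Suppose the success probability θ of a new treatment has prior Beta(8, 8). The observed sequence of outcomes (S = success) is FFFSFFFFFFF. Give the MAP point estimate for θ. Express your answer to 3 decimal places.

θ̂_MAP = 0.320

Prior: Beta(8, 8).
Data: 1 success in 11 trials (from the sequence). The binomial likelihood contributes θ(1−θ)^10, so the posterior is Beta(8+1, 8+10) = Beta(9, 18).
For Beta(a, b) with a, b > 1 the mode is (a−1)/(a+b−2) = 8/25 ≈ 0.320.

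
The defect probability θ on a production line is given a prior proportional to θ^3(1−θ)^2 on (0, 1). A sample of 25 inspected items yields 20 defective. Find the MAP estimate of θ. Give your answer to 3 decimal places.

θ̂_MAP = 0.767

The prior density ∝ θ^3(1−θ)^2 is the kernel of Beta(4, 3).
Data: 20 successes in 25 trials. The binomial likelihood contributes θ^20(1−θ)^5, so the posterior is Beta(4+20, 3+5) = Beta(24, 8).
For Beta(a, b) with a, b > 1 the mode is (a−1)/(a+b−2) = 23/30 ≈ 0.767.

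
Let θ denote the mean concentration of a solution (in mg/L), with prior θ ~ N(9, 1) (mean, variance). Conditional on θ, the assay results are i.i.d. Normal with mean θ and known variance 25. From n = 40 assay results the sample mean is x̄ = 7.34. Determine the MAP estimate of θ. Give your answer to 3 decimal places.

n = 40, x̄ = 7.34.
For a Normal prior and Normal likelihood with known variance, the posterior is Normal; its mode equals its mean, the precision-weighted average.
Prior precision 1/σ₀² = 1/1 = 1; data precision n/σ² = 40/25 = 1.6.
θ̂ = (1·9 + 1.6·7.34) / (1 + 1.6) = 20.744/2.6 = 2593/325 ≈ 7.978.

θ̂_MAP = 7.978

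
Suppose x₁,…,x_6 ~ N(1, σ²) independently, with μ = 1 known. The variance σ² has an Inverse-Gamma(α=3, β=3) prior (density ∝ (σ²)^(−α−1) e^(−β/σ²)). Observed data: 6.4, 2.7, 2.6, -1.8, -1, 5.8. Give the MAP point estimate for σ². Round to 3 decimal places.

Sum of squared deviations about the known mean: SS = (6.4−1)² + (2.7−1)² + (2.6−1)² + (-1.8−1)² + (-1−1)² + (5.8−1)² = 69.49.
The Normal likelihood contributes (σ²)^(−n/2) exp(−SS/(2σ²)), so the posterior is Inverse-Gamma(α + n/2, β + SS/2) = Inverse-Gamma(6, 37.745).
The mode of Inverse-Gamma(a, b) is b/(a+1) = 37.745/7 ≈ 5.392.

σ̂²_MAP = 5.392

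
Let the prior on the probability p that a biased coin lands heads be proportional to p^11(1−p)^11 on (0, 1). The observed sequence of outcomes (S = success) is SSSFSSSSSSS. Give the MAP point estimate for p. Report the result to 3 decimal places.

p̂_MAP = 0.636

The prior density ∝ p^11(1−p)^11 is the kernel of Beta(12, 12).
Data: 10 successes in 11 trials (from the sequence). The binomial likelihood contributes p^10(1−p)^1, so the posterior is Beta(12+10, 12+1) = Beta(22, 13).
For Beta(a, b) with a, b > 1 the mode is (a−1)/(a+b−2) = 21/33 ≈ 0.636.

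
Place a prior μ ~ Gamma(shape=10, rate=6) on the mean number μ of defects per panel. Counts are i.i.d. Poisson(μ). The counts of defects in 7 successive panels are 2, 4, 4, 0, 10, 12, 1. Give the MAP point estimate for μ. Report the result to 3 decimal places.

Σxᵢ = 2+4+4+0+10+12+1 = 33, with n = 7.
Posterior ∝ μ^9e^(−6μ) · μ^33e^(−7μ) = μ^42e^(−13μ), i.e. Gamma(shape=43, rate=13).
The mode of a Gamma(a, b) with a ≥ 1 (shape–rate) is (a−1)/b = 42/13 ≈ 3.231.

μ̂_MAP = 3.231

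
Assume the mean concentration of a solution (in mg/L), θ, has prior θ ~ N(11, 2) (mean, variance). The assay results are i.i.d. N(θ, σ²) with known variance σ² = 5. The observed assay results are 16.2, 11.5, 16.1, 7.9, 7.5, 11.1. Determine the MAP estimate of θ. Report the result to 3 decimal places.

θ̂_MAP = 11.506

n = 6; x̄ = (16.2 + 11.5 + 16.1 + 7.9 + 7.5 + 11.1)/6 = 70.3/6 = 703/60 ≈ 11.7167.
For a Normal prior and Normal likelihood with known variance, the posterior is Normal; its mode equals its mean, the precision-weighted average.
Prior precision 1/σ₀² = 1/2 = 0.5; data precision n/σ² = 6/5 = 1.2.
θ̂ = (0.5·11 + 1.2·(703/60)) / (0.5 + 1.2) = 19.56/1.7 = 978/85 ≈ 11.506.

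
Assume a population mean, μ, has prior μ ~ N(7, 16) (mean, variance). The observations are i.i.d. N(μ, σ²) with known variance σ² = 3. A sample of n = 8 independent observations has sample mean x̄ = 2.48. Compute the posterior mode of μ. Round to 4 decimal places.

n = 8, x̄ = 2.48.
For a Normal prior and Normal likelihood with known variance, the posterior is Normal; its mode equals its mean, the precision-weighted average.
Prior precision 1/σ₀² = 1/16 = 0.0625; data precision n/σ² = 8/3.
μ̂ = (0.0625·7 + (8/3)·2.48) / (0.0625 + 8/3) = (8461/1200)/(131/48) = 8461/3275 ≈ 2.5835.

μ̂_MAP = 2.5835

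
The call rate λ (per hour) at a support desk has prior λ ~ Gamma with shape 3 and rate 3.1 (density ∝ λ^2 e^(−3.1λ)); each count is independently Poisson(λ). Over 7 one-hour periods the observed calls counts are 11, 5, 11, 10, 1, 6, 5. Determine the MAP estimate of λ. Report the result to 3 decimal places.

λ̂_MAP = 5.050

Σxᵢ = 11+5+11+10+1+6+5 = 49, with n = 7.
Posterior ∝ λ^2e^(−3.1λ) · λ^49e^(−7λ) = λ^51e^(−10.1λ), i.e. Gamma(shape=52, rate=10.1).
The mode of a Gamma(a, b) with a ≥ 1 (shape–rate) is (a−1)/b = 51/10.1 ≈ 5.050.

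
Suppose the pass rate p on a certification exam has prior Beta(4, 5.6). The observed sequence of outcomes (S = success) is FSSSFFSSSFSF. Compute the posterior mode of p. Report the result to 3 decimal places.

Prior: Beta(4, 5.6).
Data: 7 successes in 12 trials (from the sequence). The binomial likelihood contributes p^7(1−p)^5, so the posterior is Beta(4+7, 5.6+5) = Beta(11, 10.6).
For Beta(a, b) with a, b > 1 the mode is (a−1)/(a+b−2) = 10/19.6 ≈ 0.510.

p̂_MAP = 0.510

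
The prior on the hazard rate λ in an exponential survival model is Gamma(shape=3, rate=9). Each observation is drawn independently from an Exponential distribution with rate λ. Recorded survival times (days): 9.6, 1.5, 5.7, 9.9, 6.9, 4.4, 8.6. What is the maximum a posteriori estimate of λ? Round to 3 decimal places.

λ̂_MAP = 0.162

The Exponential(rate=λ) likelihood is ∝ λ^n e^(−λΣtᵢ). Here n = 7 and Σtᵢ = 9.6 + 1.5 + 5.7 + 9.9 + 6.9 + 4.4 + 8.6 = 46.6.
Posterior ∝ λ^2e^(−9λ) · λ^7e^(−46.6λ) = λ^9e^(−55.6λ), i.e. Gamma(10, 55.6).
Mode = (a−1)/b = 9/55.6 ≈ 0.162.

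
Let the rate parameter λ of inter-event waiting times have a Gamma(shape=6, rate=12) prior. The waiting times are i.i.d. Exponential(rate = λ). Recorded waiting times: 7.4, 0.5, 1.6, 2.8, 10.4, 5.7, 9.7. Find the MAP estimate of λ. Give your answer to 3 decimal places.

λ̂_MAP = 0.240

The Exponential(rate=λ) likelihood is ∝ λ^n e^(−λΣtᵢ). Here n = 7 and Σtᵢ = 7.4 + 0.5 + 1.6 + 2.8 + 10.4 + 5.7 + 9.7 = 38.1.
Posterior ∝ λ^5e^(−12λ) · λ^7e^(−38.1λ) = λ^12e^(−50.1λ), i.e. Gamma(13, 50.1).
Mode = (a−1)/b = 12/50.1 ≈ 0.240.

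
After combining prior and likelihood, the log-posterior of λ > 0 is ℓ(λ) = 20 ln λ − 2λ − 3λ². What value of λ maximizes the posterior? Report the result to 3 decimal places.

λ̂_MAP = 1.667

ℓ'(λ) = 20/λ − 2 − 6λ. Setting this to zero and multiplying by λ: 6λ² + 2λ − 20 = 0.
λ = (−2 + √(2² + 4·6·20)) / (2·6) = (−2 + √484) / 12 = (−2 + 22)/12 = 5/3.
ℓ''(λ) = −20/λ² − 6 < 0, confirming a maximum.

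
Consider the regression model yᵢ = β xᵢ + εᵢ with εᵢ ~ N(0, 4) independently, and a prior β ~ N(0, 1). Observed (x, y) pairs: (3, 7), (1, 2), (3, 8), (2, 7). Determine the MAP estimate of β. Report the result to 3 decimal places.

β̂_MAP = 2.259

log p(β | y) = −Σ(yᵢ − βxᵢ)²/(2·4) − β²/(2·1) + const.
Setting the derivative to zero: Σxᵢ(yᵢ − βxᵢ)/4 − β/1 = 0, so β = Σxᵢyᵢ / (Σxᵢ² + σ²/τ²).
Σxᵢyᵢ = 3·7 + 1·2 + 3·8 + 2·7 = 61; Σxᵢ² = 23; σ²/τ² = 4.
β̂_MAP = 61 / (23 + 4) = 61/27 ≈ 2.259.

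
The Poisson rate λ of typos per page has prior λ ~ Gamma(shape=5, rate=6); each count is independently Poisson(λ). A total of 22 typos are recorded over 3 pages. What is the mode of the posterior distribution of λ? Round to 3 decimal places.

Σxᵢ = 22, n = 3.
Posterior ∝ λ^4e^(−6λ) · λ^22e^(−3λ) = λ^26e^(−9λ), i.e. Gamma(shape=27, rate=9).
The mode of a Gamma(a, b) with a ≥ 1 (shape–rate) is (a−1)/b = 26/9 ≈ 2.889.

λ̂_MAP = 2.889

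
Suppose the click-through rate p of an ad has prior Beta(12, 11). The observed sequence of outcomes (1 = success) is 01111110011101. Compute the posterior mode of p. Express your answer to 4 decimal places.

Prior: Beta(12, 11).
Data: 10 successes in 14 trials (from the sequence). The binomial likelihood contributes p^10(1−p)^4, so the posterior is Beta(12+10, 11+4) = Beta(22, 15).
For Beta(a, b) with a, b > 1 the mode is (a−1)/(a+b−2) = 21/35 ≈ 0.6000.

p̂_MAP = 0.6000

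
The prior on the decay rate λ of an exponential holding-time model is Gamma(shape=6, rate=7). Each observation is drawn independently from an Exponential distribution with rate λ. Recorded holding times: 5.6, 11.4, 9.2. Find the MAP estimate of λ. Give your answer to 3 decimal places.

The Exponential(rate=λ) likelihood is ∝ λ^n e^(−λΣtᵢ). Here n = 3 and Σtᵢ = 5.6 + 11.4 + 9.2 = 26.2.
Posterior ∝ λ^5e^(−7λ) · λ^3e^(−26.2λ) = λ^8e^(−33.2λ), i.e. Gamma(9, 33.2).
Mode = (a−1)/b = 8/33.2 ≈ 0.241.

λ̂_MAP = 0.241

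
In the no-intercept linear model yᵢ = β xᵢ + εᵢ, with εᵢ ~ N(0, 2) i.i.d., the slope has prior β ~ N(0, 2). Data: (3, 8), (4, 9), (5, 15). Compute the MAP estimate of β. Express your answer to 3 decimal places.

log p(β | y) = −Σ(yᵢ − βxᵢ)²/(2·2) − β²/(2·2) + const.
Setting the derivative to zero: Σxᵢ(yᵢ − βxᵢ)/2 − β/2 = 0, so β = Σxᵢyᵢ / (Σxᵢ² + σ²/τ²).
Σxᵢyᵢ = 3·8 + 4·9 + 5·15 = 135; Σxᵢ² = 50; σ²/τ² = 1.
β̂_MAP = 135 / (50 + 1) = 135/51 ≈ 2.647.

β̂_MAP = 2.647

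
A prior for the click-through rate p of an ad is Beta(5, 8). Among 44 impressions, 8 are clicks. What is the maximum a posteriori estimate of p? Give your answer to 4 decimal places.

p̂_MAP = 0.2182

Prior: Beta(5, 8).
Data: 8 successes in 44 trials. The binomial likelihood contributes p^8(1−p)^36, so the posterior is Beta(5+8, 8+36) = Beta(13, 44).
For Beta(a, b) with a, b > 1 the mode is (a−1)/(a+b−2) = 12/55 ≈ 0.2182.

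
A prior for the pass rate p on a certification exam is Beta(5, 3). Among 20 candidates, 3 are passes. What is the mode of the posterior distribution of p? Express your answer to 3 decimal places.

Prior: Beta(5, 3).
Data: 3 successes in 20 trials. The binomial likelihood contributes p^3(1−p)^17, so the posterior is Beta(5+3, 3+17) = Beta(8, 20).
For Beta(a, b) with a, b > 1 the mode is (a−1)/(a+b−2) = 7/26 ≈ 0.269.

p̂_MAP = 0.269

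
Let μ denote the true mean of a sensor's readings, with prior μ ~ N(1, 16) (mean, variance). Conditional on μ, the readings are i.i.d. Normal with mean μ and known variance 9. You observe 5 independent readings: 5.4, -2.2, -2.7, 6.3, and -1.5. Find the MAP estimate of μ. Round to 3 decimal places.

μ̂_MAP = 1.054

n = 5; x̄ = (5.4 + (-2.2) + (-2.7) + 6.3 + (-1.5))/5 = 5.3/5 = 1.06.
For a Normal prior and Normal likelihood with known variance, the posterior is Normal; its mode equals its mean, the precision-weighted average.
Prior precision 1/σ₀² = 1/16 = 0.0625; data precision n/σ² = 5/9.
μ̂ = (0.0625·1 + (5/9)·1.06) / (0.0625 + 5/9) = (469/720)/(89/144) = 469/445 ≈ 1.054.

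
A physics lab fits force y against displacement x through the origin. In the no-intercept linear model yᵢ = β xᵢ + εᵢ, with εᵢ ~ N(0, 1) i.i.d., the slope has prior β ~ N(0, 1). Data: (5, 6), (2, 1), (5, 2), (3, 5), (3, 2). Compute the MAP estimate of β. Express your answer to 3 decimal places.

β̂_MAP = 0.863

log p(β | y) = −Σ(yᵢ − βxᵢ)²/(2·1) − β²/(2·1) + const.
Setting the derivative to zero: Σxᵢ(yᵢ − βxᵢ)/1 − β/1 = 0, so β = Σxᵢyᵢ / (Σxᵢ² + σ²/τ²).
Σxᵢyᵢ = 5·6 + 2·1 + 5·2 + 3·5 + 3·2 = 63; Σxᵢ² = 72; σ²/τ² = 1.
β̂_MAP = 63 / (72 + 1) = 63/73 ≈ 0.863.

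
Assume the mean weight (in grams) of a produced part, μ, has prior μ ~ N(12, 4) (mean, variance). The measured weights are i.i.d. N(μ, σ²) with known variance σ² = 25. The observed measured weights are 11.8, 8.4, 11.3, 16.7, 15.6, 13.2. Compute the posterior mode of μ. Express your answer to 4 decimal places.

μ̂_MAP = 12.4082

n = 6; x̄ = (11.8 + 8.4 + 11.3 + 16.7 + 15.6 + 13.2)/6 = 77/6 = 77/6 ≈ 12.8333.
For a Normal prior and Normal likelihood with known variance, the posterior is Normal; its mode equals its mean, the precision-weighted average.
Prior precision 1/σ₀² = 1/4 = 0.25; data precision n/σ² = 6/25 = 0.24.
μ̂ = (0.25·12 + 0.24·(77/6)) / (0.25 + 0.24) = 6.08/0.49 = 608/49 ≈ 12.4082.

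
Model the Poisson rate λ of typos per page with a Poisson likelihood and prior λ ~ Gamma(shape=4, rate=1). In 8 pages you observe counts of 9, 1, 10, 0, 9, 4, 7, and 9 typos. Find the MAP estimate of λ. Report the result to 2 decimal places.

Σxᵢ = 9+1+10+0+9+4+7+9 = 49, with n = 8.
Posterior ∝ λ^3e^(−1λ) · λ^49e^(−8λ) = λ^52e^(−9λ), i.e. Gamma(shape=53, rate=9).
The mode of a Gamma(a, b) with a ≥ 1 (shape–rate) is (a−1)/b = 52/9 ≈ 5.78.

λ̂_MAP = 5.78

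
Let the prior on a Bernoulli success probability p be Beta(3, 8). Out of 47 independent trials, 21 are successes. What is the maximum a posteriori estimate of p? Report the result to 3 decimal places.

Prior: Beta(3, 8).
Data: 21 successes in 47 trials. The binomial likelihood contributes p^21(1−p)^26, so the posterior is Beta(3+21, 8+26) = Beta(24, 34).
For Beta(a, b) with a, b > 1 the mode is (a−1)/(a+b−2) = 23/56 ≈ 0.411.

p̂_MAP = 0.411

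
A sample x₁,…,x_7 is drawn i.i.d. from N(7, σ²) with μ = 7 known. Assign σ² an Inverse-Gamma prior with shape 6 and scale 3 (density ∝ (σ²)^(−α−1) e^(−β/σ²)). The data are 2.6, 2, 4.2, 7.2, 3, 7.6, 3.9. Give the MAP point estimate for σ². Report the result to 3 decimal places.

Sum of squared deviations about the known mean: SS = (2.6−7)² + (2−7)² + (4.2−7)² + (7.2−7)² + (3−7)² + (7.6−7)² + (3.9−7)² = 78.21.
The Normal likelihood contributes (σ²)^(−n/2) exp(−SS/(2σ²)), so the posterior is Inverse-Gamma(α + n/2, β + SS/2) = Inverse-Gamma(9.5, 42.105).
The mode of Inverse-Gamma(a, b) is b/(a+1) = 42.105/10.5 ≈ 4.010.

σ̂²_MAP = 4.010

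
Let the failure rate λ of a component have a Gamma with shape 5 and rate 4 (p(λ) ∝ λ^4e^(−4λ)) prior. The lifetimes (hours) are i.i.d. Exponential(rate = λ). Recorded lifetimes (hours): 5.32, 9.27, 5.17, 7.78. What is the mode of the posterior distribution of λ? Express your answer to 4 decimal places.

λ̂_MAP = 0.2536

The Exponential(rate=λ) likelihood is ∝ λ^n e^(−λΣtᵢ). Here n = 4 and Σtᵢ = 5.32 + 9.27 + 5.17 + 7.78 = 27.54.
Posterior ∝ λ^4e^(−4λ) · λ^4e^(−27.54λ) = λ^8e^(−31.54λ), i.e. Gamma(9, 31.54).
Mode = (a−1)/b = 8/31.54 ≈ 0.2536.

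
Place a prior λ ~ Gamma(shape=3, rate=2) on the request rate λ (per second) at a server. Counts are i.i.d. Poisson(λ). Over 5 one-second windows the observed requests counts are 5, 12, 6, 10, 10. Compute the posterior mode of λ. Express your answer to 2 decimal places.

λ̂_MAP = 6.43

Σxᵢ = 5+12+6+10+10 = 43, with n = 5.
Posterior ∝ λ^2e^(−2λ) · λ^43e^(−5λ) = λ^45e^(−7λ), i.e. Gamma(shape=46, rate=7).
The mode of a Gamma(a, b) with a ≥ 1 (shape–rate) is (a−1)/b = 45/7 ≈ 6.43.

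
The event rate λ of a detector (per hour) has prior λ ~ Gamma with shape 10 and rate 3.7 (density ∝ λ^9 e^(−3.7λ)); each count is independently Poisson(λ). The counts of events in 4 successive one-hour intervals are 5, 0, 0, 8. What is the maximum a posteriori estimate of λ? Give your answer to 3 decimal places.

Σxᵢ = 5+0+0+8 = 13, with n = 4.
Posterior ∝ λ^9e^(−3.7λ) · λ^13e^(−4λ) = λ^22e^(−7.7λ), i.e. Gamma(shape=23, rate=7.7).
The mode of a Gamma(a, b) with a ≥ 1 (shape–rate) is (a−1)/b = 22/7.7 ≈ 2.857.

λ̂_MAP = 2.857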